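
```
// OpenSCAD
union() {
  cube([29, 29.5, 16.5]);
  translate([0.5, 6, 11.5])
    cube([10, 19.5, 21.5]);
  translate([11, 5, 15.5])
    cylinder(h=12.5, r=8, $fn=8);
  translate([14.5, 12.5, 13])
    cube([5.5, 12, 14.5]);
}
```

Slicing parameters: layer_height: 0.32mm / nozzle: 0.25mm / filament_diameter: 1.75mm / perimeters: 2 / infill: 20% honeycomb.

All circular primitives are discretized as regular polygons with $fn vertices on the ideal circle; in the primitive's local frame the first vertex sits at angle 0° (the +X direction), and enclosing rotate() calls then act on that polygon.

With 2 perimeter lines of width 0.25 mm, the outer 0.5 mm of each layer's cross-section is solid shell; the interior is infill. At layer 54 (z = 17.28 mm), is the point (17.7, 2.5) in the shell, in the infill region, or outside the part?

At z = 17.28 mm: the cube is absent (z outside [0, 16.5]); the cube at (0.5, 6) (footprint 10×19.5) is included at this height; the r=8 cylinder at (11, 5) contributes a regular 8-gon of circumradius 8; the cube at (14.5, 12.5) is present — its section is the full 5.5×12 rectangle; Merging all regions: the regions partially overlap (shared area 34.01 mm²), so overlapping operands fuse into one piece — 2 connected regions. Overall, the cross-section has 2 separate islands. The nearest boundary edge runs (19.00, 5.00)→(16.66, -0.66); distance from the point to it = 0.24 mm. (Shell/infill is judged within the island containing the point — the largest one.) The point is inside the cross-section, 0.24 mm from the nearest boundary — within the 0.5 mm shell band (2 × 0.25).

shell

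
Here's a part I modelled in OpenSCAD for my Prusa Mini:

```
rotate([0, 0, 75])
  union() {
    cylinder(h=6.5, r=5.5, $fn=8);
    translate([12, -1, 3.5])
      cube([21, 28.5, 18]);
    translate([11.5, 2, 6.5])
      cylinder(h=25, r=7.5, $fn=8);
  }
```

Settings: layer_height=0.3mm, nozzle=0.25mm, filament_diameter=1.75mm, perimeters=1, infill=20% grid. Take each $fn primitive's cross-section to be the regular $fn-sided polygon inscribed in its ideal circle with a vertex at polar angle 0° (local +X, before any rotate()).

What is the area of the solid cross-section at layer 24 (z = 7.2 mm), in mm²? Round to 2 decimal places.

702.39 mm²

At z = 7.2 mm: the cylinder does not reach this height (z outside [0, 6.5]); the cube at (12, -1) is present — its section is the full 21×28.5 rectangle (area 598.50 mm²); the cylinder at (11.5, 2): section is a regular 8-gon, circumradius r=7.5 (area = (8/2)·7.500²·sin(360°/8) = 159.10 mm²); Merging all regions: the regions partially overlap — summed areas 757.60 mm² minus the doubly-counted overlap 55.21 mm² gives 702.39 mm² — area = 702.39 mm²; (rotated 75° about Z; rotation is an isometry so areas/perimeters/island counts are preserved). Overall, the cross-section is a single solid region. Net area = 702.39 mm².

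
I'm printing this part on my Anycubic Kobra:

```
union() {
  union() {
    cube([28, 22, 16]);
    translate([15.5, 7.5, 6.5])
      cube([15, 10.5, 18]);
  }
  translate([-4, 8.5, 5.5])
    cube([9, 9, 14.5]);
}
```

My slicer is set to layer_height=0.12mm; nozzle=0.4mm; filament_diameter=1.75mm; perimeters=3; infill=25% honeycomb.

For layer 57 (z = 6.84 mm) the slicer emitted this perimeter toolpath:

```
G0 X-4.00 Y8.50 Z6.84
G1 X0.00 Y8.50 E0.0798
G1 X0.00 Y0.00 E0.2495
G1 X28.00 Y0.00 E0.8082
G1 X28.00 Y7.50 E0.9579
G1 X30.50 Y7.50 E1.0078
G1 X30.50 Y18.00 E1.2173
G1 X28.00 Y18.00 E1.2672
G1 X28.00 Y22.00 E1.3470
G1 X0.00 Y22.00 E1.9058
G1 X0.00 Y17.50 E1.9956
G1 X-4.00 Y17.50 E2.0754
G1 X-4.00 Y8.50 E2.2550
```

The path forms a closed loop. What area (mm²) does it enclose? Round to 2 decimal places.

678.25 mm²

Apply the shoelace formula to the sequence of (X, Y) vertices; enclosed area = 678.25 mm².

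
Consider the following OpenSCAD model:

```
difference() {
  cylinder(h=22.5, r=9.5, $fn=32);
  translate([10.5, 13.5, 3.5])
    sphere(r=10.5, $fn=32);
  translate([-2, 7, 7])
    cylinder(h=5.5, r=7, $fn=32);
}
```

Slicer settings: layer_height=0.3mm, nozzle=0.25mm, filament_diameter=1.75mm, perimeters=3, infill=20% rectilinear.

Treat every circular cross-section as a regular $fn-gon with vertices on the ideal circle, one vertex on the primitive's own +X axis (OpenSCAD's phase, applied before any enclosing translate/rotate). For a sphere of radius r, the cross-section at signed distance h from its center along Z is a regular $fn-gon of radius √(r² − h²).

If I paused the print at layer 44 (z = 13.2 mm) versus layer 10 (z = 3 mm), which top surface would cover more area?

layer 44 (z = 13.2 mm)

Layer 44 (z = 13.2): the cylinder: section is a regular 32-gon, circumradius r=9.5 (area = (32/2)·9.500²·sin(360°/32) = 281.71 mm²); the sphere at (10.5, 13.5): section is a regular 32-gon, circumradius = √(r²−h²) = √(10.5²−9.7²) = 4.020 (area = (32/2)·4.020²·sin(360°/32) = 50.44 mm²); the cylinder at (-2, 7) does not reach this height (z outside [7, 12.5]); Subtracting the remaining from the first: starting from the r=9.5 cylinder (281.71 mm²), the r=10.5 sphere at (10.5, 13.5) misses the remaining region (no effect) — area = 281.71 mm². So its area = 281.71 mm². Layer 10 (z = 3): the r=9.5 cylinder gives a regular 32-gon of circumradius 9.5 (constant along its height) (area = (32/2)·9.500²·sin(360°/32) = 281.71 mm²); the sphere at (10.5, 13.5): section is a regular 32-gon, circumradius = √(r²−h²) = √(10.5²−0.5²) = 10.488 (area = (32/2)·10.488²·sin(360°/32) = 343.36 mm²); the cylinder at (-2, 7) is not intersected at this z (z outside [7, 12.5]); Subtracting the remaining from the first: starting from the r=9.5 cylinder (281.71 mm²), the r=10.5 sphere at (10.5, 13.5) partially overlaps it — only the 19.49 mm² overlap (of its 343.36 mm²) is removed, clipping the outline — area = 262.22 mm². So its area = 262.22 mm². Layer 44 is larger (281.71 vs 262.22 mm²).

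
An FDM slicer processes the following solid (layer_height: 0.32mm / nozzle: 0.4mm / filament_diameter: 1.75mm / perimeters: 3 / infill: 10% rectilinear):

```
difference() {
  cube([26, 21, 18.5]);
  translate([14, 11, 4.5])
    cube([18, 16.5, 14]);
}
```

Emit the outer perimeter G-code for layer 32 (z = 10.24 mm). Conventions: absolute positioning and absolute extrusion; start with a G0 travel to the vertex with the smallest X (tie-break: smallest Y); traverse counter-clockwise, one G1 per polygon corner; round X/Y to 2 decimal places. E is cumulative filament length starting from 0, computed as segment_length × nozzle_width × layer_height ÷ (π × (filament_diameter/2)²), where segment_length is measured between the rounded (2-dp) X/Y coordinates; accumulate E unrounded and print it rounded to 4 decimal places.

G0 X0.00 Y0.00 Z10.24
G1 X26.00 Y0.00 E1.3836
G1 X26.00 Y11.00 E1.9690
G1 X14.00 Y11.00 E2.6076
G1 X14.00 Y21.00 E3.1398
G1 X0.00 Y21.00 E3.8848
G1 X0.00 Y0.00 E5.0023

At z = 10.24 mm: the cube (footprint 26×21) is included at this height; the cube at (14, 11) (footprint 18×16.5) is included at this height; Taking the first minus the rest: starting from the 26×21 cube, the 18×16.5 cube at (14, 11) partially overlaps it — only the 120.00 mm² overlap (of its 297.00 mm²) is removed, clipping the outline — 1 connected region. The outline is a single polygon with 6 vertices. Extrusion per mm of travel: 0.4 × 0.32 / (π × 0.875²) = 0.053216. Accumulating E over each segment gives final E = 5.0023.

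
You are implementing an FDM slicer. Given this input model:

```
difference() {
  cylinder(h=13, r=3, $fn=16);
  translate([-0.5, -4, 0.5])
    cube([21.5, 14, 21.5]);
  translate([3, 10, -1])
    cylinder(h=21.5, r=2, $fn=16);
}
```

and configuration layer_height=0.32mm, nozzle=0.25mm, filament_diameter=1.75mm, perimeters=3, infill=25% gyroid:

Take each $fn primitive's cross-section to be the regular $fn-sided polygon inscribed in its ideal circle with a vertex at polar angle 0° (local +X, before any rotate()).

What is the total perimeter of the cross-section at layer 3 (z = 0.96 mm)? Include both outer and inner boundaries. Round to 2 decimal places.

14.15 mm

At z = 0.96 mm: the r=3 cylinder gives a regular 16-gon of circumradius 3 (constant along its height) (perimeter = 2·16·3.000·sin(180°/16) = 18.73 mm); the cube at (-0.5, -4) (footprint 21.5×14) is included at this height (perimeter 71.00 mm); the r=2 cylinder at (3, 10) contributes a regular 16-gon of circumradius 2 (perimeter = 2·16·2.000·sin(180°/16) = 12.49 mm); Subtracting the remaining from the first: starting from the r=3 cylinder, the 21.5×14 cube at (-0.5, -4) partially overlaps it — only the 16.73 mm² overlap (of its 301.00 mm²) is removed, clipping the outline; the r=2 cylinder at (3, 10) misses the remaining region (no effect) — boundary = 14.15 mm. Overall, the cross-section is a single solid region. Total boundary length (outer) = 14.15 mm.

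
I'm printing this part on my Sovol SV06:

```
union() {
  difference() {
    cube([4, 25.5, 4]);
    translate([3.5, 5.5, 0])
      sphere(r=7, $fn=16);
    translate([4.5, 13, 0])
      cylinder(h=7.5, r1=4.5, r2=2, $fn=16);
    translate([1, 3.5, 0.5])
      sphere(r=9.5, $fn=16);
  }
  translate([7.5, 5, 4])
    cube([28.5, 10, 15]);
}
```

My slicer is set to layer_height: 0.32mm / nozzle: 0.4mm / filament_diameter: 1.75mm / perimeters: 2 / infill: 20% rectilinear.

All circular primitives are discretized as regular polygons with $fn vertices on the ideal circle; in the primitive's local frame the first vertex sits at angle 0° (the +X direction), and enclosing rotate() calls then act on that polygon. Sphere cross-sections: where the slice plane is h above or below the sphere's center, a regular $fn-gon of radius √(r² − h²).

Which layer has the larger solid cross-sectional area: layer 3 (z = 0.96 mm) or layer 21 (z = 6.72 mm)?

layer 21 (z = 6.72 mm)

Layer 3 (z = 0.96): the cube is present — its section is the full 4×25.5 rectangle (area 102.00 mm²); the r=7 sphere at (3.5, 5.5) slices to a regular 16-gon of circumradius 6.934 (√(r²−h²) with h=0.96 from center) (area = (16/2)·6.934²·sin(360°/16) = 147.19 mm²); the cone at (4.5, 13) (r1=4.5→r2=2) has section circumradius 4.180 here — a regular 16-gon (area = (16/2)·4.180²·sin(360°/16) = 53.49 mm²); the r=9.5 sphere at (1, 3.5) slices to a regular 16-gon of circumradius 9.489 (√(r²−h²) with h=0.46 from center) (area = (16/2)·9.489²·sin(360°/16) = 275.65 mm²); After the difference (first − rest): starting from the 4×25.5 cube (102.00 mm²), the r=7 sphere at (3.5, 5.5) partially overlaps it — only the 48.32 mm² overlap (of its 147.19 mm²) is removed, clipping the outline; the cone at (4.5, 13) partially overlaps it — only the 14.30 mm² overlap (of its 53.49 mm²) is removed, clipping the outline; the r=9.5 sphere at (1, 3.5) partially overlaps it — only the 0.62 mm² overlap (of its 275.65 mm²) is removed, clipping the outline — area = 38.75 mm²; the cube at (7.5, 5) is not intersected at this z (z outside [4, 19]); Merging all regions: only the result so far is present, so the union is just that shape — area = 38.75 mm². So its area = 38.75 mm². Layer 21 (z = 6.72): the cube is absent (z outside [0, 4]); the r=7 sphere at (3.5, 5.5) slices to a regular 16-gon of circumradius 1.960 (√(r²−h²) with h=6.72 from center) (area = (16/2)·1.960²·sin(360°/16) = 11.76 mm²); the cone at (4.5, 13) (r1=4.5→r2=2) has section circumradius 2.260 here — a regular 16-gon (area = (16/2)·2.260²·sin(360°/16) = 15.64 mm²); the sphere at (1, 3.5): section is a regular 16-gon, circumradius = √(r²−h²) = √(9.5²−6.22²) = 7.181 (area = (16/2)·7.181²·sin(360°/16) = 157.85 mm²); Subtracting the remaining from the first: the first operand is absent here, so nothing remains; the 28.5×10 cube at (7.5, 5) contributes its full rectangle (area 285.00 mm²); Combining (union): only the 28.5×10 cube at (7.5, 5) is present, so the union is just that shape — area = 285.00 mm². So its area = 285.00 mm². Layer 21 is larger (285.00 vs 38.75 mm²).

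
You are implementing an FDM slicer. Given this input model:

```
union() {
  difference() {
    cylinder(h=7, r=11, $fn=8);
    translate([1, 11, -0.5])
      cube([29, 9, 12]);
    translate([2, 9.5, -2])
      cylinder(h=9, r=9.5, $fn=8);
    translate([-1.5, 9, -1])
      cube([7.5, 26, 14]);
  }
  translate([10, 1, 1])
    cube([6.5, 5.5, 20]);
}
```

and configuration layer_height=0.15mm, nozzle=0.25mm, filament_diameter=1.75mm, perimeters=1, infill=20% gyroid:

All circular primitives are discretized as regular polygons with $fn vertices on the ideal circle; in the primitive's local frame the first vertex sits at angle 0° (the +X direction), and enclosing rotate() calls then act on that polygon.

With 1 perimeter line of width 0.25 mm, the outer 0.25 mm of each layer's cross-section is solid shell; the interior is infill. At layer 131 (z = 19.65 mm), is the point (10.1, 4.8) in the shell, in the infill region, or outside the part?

shell

At z = 19.65 mm: the cylinder is absent (z outside [0, 7]); the cube at (1, 11) is not intersected at this z (z outside [-0.5, 11.5]); the cylinder at (2, 9.5) is absent (z outside [-2, 7]); the cube at (-1.5, 9) is not intersected at this z (z outside [-1, 13]); After the difference (first − rest): the first operand is absent here, so nothing remains; the cube at (10, 1) is present — its section is the full 6.5×5.5 rectangle; Merging all regions: only the 6.5×5.5 cube at (10, 1) is present, so the union is just that shape — 1 connected region. Overall, the cross-section is a single solid region. The nearest boundary edge runs (10.00, 6.50)→(10.00, 1.00); distance from the point to it = 0.10 mm. The point is inside the cross-section, 0.10 mm from the nearest boundary — within the 0.25 mm shell band (1 × 0.25).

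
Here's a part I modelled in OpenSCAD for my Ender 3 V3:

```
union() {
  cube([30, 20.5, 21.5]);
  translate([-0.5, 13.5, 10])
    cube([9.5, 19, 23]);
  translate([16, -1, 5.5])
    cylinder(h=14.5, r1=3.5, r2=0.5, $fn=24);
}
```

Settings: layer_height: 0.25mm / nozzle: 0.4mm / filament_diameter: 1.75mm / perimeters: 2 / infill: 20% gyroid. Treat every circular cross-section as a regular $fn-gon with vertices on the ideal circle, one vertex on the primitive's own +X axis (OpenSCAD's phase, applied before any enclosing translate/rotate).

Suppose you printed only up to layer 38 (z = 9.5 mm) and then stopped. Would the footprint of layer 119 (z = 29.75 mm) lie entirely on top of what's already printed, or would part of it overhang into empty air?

part overhangs

Compare the two slices. At z = 9.5: the 30×20.5 cube contributes its full rectangle (area 615.00 mm²); the cube at (-0.5, 13.5) is not intersected at this z (z outside [10, 33]); the cone at (16, -1) (r1=3.5→r2=0.5) has section circumradius 2.672 here — a regular 24-gon (area = (24/2)·2.672²·sin(360°/24) = 22.18 mm²); Combining (union): the regions partially overlap — summed areas 637.18 mm² minus the doubly-counted overlap 5.90 mm² gives 631.28 mm² — area = 631.28 mm². At z = 29.75: the cube is not intersected at this z (z outside [0, 21.5]); the 9.5×19 cube at (-0.5, 13.5) contributes its full rectangle (area 180.50 mm²); the cone at (16, -1) is not intersected at this z (z outside [5.5, 20]); Combining (union): only the 9.5×19 cube at (-0.5, 13.5) is present, so the union is just that shape — area = 180.50 mm². Checking containment: at z = 29.75 the cross-section extends beyond the z = 9.5 cross-section by about 117.50 mm².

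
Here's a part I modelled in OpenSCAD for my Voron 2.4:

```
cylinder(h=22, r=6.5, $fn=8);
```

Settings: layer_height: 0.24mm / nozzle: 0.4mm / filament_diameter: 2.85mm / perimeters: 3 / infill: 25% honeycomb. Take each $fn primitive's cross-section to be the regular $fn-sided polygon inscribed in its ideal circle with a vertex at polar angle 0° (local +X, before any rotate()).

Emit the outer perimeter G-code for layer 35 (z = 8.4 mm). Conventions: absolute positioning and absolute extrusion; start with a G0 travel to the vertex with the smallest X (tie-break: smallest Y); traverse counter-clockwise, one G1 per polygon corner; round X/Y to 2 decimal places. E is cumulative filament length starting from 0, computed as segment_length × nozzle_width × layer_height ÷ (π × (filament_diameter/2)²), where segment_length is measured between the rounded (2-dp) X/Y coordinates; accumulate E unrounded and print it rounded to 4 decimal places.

At z = 8.4 mm: the r=6.5 cylinder contributes a regular 8-gon of circumradius 6.5. The outline is a single polygon with 8 vertices. Extrusion per mm of travel: 0.4 × 0.24 / (π × 1.425²) = 0.015048. Accumulating E over each segment gives final E = 0.5992.

G0 X-6.50 Y0.00 Z8.40
G1 X-4.60 Y-4.60 E0.0749
G1 X0.00 Y-6.50 E0.1498
G1 X4.60 Y-4.60 E0.2247
G1 X6.50 Y0.00 E0.2996
G1 X4.60 Y4.60 E0.3745
G1 X0.00 Y6.50 E0.4494
G1 X-4.60 Y4.60 E0.5243
G1 X-6.50 Y0.00 E0.5992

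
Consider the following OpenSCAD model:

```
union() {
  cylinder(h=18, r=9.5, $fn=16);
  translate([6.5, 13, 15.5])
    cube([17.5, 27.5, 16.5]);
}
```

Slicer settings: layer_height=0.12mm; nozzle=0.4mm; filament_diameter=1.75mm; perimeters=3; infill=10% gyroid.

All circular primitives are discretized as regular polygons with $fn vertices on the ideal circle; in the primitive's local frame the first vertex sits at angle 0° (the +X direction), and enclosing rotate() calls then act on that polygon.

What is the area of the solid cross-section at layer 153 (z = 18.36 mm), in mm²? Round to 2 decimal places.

At z = 18.36 mm: the cylinder is absent (z outside [0, 18]); the cube at (6.5, 13) is present — its section is the full 17.5×27.5 rectangle (area 481.25 mm²); Combining (union): only the 17.5×27.5 cube at (6.5, 13) is present, so the union is just that shape — area = 481.25 mm². Overall, the cross-section is a single solid region. Net area = 481.25 mm².

481.25 mm²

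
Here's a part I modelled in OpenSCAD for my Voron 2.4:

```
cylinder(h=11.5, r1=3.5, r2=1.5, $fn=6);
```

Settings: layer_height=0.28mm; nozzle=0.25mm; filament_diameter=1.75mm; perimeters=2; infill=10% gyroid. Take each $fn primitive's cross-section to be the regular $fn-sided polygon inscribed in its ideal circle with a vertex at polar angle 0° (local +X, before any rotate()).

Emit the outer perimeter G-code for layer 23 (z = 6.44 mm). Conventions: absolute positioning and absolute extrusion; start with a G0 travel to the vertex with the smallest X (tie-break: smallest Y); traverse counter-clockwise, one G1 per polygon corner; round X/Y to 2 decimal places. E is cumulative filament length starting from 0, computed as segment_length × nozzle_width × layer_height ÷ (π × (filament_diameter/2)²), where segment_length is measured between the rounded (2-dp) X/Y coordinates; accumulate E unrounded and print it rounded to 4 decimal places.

G0 X-2.38 Y0.00 Z6.44
G1 X-1.19 Y-2.06 E0.0692
G1 X1.19 Y-2.06 E0.1385
G1 X2.38 Y0.00 E0.2077
G1 X1.19 Y2.06 E0.2770
G1 X-1.19 Y2.06 E0.3462
G1 X-2.38 Y0.00 E0.4155

At z = 6.44 mm: the cone (r1=3.5→r2=1.5) has section circumradius 2.380 here — a regular 6-gon. The outline is a single polygon with 6 vertices. Extrusion per mm of travel: 0.25 × 0.28 / (π × 0.875²) = 0.029103. Accumulating E over each segment gives final E = 0.4155.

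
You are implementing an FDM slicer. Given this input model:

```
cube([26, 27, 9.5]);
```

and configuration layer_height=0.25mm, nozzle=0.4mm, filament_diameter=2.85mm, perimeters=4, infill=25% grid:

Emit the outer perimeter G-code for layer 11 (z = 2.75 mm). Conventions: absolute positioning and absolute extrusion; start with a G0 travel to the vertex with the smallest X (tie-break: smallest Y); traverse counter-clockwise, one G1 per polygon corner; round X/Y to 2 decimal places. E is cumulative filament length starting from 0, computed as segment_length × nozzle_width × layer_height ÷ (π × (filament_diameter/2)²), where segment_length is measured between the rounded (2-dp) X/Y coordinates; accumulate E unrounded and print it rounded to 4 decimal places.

G0 X0.00 Y0.00 Z2.75
G1 X26.00 Y0.00 E0.4076
G1 X26.00 Y27.00 E0.8308
G1 X0.00 Y27.00 E1.2384
G1 X0.00 Y0.00 E1.6616

At z = 2.75 mm: the 26×27 cube contributes its full rectangle. The outline is a single polygon with 4 vertices. Extrusion per mm of travel: 0.4 × 0.25 / (π × 1.425²) = 0.015675. Accumulating E over each segment gives final E = 1.6616.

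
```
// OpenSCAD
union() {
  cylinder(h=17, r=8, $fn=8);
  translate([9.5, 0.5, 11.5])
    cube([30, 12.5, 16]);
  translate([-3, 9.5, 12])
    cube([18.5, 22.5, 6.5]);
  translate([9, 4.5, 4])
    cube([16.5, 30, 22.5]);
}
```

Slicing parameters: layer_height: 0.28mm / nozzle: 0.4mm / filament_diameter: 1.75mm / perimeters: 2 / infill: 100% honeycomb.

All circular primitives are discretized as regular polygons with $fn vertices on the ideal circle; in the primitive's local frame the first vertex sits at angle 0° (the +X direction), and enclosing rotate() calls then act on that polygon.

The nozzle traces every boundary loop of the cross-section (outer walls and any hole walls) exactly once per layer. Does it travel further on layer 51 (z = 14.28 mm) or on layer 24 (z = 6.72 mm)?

layer 51 (z = 14.28 mm)

Layer 51 (z = 14.28): the r=8 cylinder contributes a regular 8-gon of circumradius 8 (perimeter = 2·8·8.000·sin(180°/8) = 48.98 mm); the cube at (9.5, 0.5) (footprint 30×12.5) is included at this height (perimeter 85.00 mm); the cube at (-3, 9.5) (footprint 18.5×22.5) is included at this height (perimeter 82.00 mm); the cube at (9, 4.5) (footprint 16.5×30) is included at this height (perimeter 93.00 mm); Taking the union: the regions partially overlap (shared area 282.25 mm²), so the edge portions inside another operand are dropped and the merged outline is re-measured after clipping — boundary = 201.98 mm. So its perimeter = 201.98 mm. Layer 24 (z = 6.72): the cylinder: section is a regular 8-gon, circumradius r=8 (perimeter = 2·8·8.000·sin(180°/8) = 48.98 mm); the cube at (9.5, 0.5) does not reach this height (z outside [11.5, 27.5]); the cube at (-3, 9.5) does not reach this height (z outside [12, 18.5]); the 16.5×30 cube at (9, 4.5) contributes its full rectangle (perimeter 93.00 mm); Combining (union): the 2 present regions are separate (no shared area or edge), so areas and boundary lengths simply add and each stays a separate island — boundary = 141.98 mm. So its perimeter = 141.98 mm. Layer 51 is larger (201.98 vs 141.98 mm).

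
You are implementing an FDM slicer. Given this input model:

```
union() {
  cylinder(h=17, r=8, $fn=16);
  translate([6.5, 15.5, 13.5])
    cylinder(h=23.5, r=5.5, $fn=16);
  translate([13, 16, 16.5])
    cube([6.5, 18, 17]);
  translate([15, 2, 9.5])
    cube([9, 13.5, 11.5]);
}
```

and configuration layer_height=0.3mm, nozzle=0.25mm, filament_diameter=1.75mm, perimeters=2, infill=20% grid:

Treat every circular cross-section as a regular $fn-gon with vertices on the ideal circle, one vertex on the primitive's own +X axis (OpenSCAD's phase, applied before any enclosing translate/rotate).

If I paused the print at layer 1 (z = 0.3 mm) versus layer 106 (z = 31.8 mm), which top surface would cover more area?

layer 106 (z = 31.8 mm)

Layer 1 (z = 0.3): the r=8 cylinder gives a regular 16-gon of circumradius 8 (constant along its height) (area = (16/2)·8.000²·sin(360°/16) = 195.93 mm²); the cylinder at (6.5, 15.5) is not intersected at this z (z outside [13.5, 37]); the cube at (13, 16) does not reach this height (z outside [16.5, 33.5]); the cube at (15, 2) does not reach this height (z outside [9.5, 21]); Merging all regions: only the r=8 cylinder is present, so the union is just that shape — area = 195.93 mm². So its area = 195.93 mm². Layer 106 (z = 31.8): the cylinder does not reach this height (z outside [0, 17]); the r=5.5 cylinder at (6.5, 15.5) gives a regular 16-gon of circumradius 5.5 (constant along its height) (area = (16/2)·5.500²·sin(360°/16) = 92.61 mm²); the 6.5×18 cube at (13, 16) contributes its full rectangle (area 117.00 mm²); the cube at (15, 2) is not intersected at this z (z outside [9.5, 21]); Merging all regions: the 2 present regions are separate (no shared area or edge), so areas and boundary lengths simply add and each stays a separate island — area = 209.61 mm². So its area = 209.61 mm². Layer 106 is larger (209.61 vs 195.93 mm²).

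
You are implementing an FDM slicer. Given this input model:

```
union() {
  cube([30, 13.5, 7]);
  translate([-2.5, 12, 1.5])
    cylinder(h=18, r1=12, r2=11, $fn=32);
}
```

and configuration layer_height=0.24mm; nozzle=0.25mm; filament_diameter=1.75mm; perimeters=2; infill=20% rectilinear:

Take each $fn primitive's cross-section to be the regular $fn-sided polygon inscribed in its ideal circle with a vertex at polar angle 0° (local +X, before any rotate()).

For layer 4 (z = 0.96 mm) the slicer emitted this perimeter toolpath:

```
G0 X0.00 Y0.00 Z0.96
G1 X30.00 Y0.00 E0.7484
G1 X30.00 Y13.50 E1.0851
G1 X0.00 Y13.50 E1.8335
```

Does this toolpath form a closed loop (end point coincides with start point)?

Start point (G0): (0.00, 0.00). End point (last G1): the path does not return to the start — open.

no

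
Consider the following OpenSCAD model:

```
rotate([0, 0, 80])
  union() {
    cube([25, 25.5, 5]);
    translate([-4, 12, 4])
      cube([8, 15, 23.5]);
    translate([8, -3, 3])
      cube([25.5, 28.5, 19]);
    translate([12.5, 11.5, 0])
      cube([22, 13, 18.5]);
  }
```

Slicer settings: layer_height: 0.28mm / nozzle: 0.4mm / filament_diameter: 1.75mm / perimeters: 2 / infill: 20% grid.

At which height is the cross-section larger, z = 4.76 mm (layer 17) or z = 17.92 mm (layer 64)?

Layer 17 (z = 4.76): the cube is present — its section is the full 25×25.5 rectangle (area 637.50 mm²); the cube at (-4, 12) (footprint 8×15) is included at this height (area 120.00 mm²); the cube at (8, -3) is present — its section is the full 25.5×28.5 rectangle (area 726.75 mm²); the 22×13 cube at (12.5, 11.5) contributes its full rectangle (area 286.00 mm²); Merging all regions: the regions partially overlap — summed areas 1770.25 mm² minus the doubly-counted overlap 760.50 mm² gives 1009.75 mm² — area = 1009.75 mm²; (whole slice rotated 80° about Z — lengths, areas and connectivity unchanged). So its area = 1009.75 mm². Layer 64 (z = 17.92): the cube is not intersected at this z (z outside [0, 5]); the cube at (-4, 12) (footprint 8×15) is included at this height (area 120.00 mm²); the cube at (8, -3) is present — its section is the full 25.5×28.5 rectangle (area 726.75 mm²); the 22×13 cube at (12.5, 11.5) contributes its full rectangle (area 286.00 mm²); Merging all regions: the regions partially overlap — summed areas 1132.75 mm² minus the doubly-counted overlap 273.00 mm² gives 859.75 mm² — area = 859.75 mm²; (rotated 80° about Z; rotation is an isometry so areas/perimeters/island counts are preserved). So its area = 859.75 mm². Layer 17 is larger (1009.75 vs 859.75 mm²).

layer 17 (z = 4.76 mm)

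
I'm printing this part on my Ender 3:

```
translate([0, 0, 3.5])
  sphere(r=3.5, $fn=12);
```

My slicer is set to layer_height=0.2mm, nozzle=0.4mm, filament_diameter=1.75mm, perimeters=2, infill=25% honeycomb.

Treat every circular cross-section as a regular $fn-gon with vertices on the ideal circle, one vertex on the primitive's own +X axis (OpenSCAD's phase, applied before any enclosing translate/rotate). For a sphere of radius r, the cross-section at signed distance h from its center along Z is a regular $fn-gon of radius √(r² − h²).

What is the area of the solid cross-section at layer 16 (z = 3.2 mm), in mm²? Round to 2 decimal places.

36.48 mm²

At z = 3.2 mm: the sphere: section is a regular 12-gon, circumradius = √(r²−h²) = √(3.5²−0.3²) = 3.487 (area = (12/2)·3.487²·sin(360°/12) = 36.48 mm²). Overall, the cross-section is a single solid region. Net area = 36.48 mm².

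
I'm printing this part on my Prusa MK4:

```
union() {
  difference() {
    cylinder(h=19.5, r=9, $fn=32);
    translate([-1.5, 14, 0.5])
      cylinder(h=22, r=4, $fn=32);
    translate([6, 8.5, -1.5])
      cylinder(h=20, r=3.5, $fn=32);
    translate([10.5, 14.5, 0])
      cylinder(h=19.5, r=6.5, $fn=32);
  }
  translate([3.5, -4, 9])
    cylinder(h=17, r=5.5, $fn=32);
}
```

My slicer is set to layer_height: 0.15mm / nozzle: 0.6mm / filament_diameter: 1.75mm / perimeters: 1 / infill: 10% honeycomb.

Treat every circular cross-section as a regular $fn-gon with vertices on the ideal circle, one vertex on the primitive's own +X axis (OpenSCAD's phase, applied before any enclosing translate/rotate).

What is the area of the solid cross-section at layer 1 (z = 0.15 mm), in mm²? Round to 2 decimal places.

244.51 mm²

At z = 0.15 mm: the r=9 cylinder gives a regular 32-gon of circumradius 9 (constant along its height) (area = (32/2)·9.000²·sin(360°/32) = 252.84 mm²); the cylinder at (-1.5, 14) is absent (z outside [0.5, 22.5]); the cylinder at (6, 8.5): section is a regular 32-gon, circumradius r=3.5 (area = (32/2)·3.500²·sin(360°/32) = 38.24 mm²); the r=6.5 cylinder at (10.5, 14.5) gives a regular 32-gon of circumradius 6.5 (constant along its height) (area = (32/2)·6.500²·sin(360°/32) = 131.88 mm²); Subtracting the remaining from the first: starting from the r=9 cylinder (252.84 mm²), the r=3.5 cylinder at (6, 8.5) partially overlaps it — only the 8.33 mm² overlap (of its 38.24 mm²) is removed, clipping the outline; the r=6.5 cylinder at (10.5, 14.5) misses the remaining region (no effect) — area = 244.51 mm²; the cylinder at (3.5, -4) is absent (z outside [9, 26]); Taking the union: only that combined region is present, so the union is just that shape — area = 244.51 mm². Overall, the cross-section is a single solid region. Net area = 244.51 mm².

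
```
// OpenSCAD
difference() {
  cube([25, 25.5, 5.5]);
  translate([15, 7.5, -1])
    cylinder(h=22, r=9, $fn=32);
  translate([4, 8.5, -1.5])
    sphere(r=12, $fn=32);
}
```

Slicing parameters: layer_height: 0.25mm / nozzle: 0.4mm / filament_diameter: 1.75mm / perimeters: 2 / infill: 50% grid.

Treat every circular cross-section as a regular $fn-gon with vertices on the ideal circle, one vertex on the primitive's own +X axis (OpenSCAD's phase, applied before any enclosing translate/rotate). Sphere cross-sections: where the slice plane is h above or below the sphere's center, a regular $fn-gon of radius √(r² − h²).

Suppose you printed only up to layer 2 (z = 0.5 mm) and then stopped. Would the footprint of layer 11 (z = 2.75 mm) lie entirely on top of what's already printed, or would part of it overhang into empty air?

Compare the two slices. At z = 0.5: the 25×25.5 cube contributes its full rectangle (area 637.50 mm²); the r=9 cylinder at (15, 7.5) gives a regular 32-gon of circumradius 9 (constant along its height) (area = (32/2)·9.000²·sin(360°/32) = 252.84 mm²); the r=12 sphere at (4, 8.5) slices to a regular 32-gon of circumradius 11.832 (√(r²−h²) with h=2 from center) (area = (32/2)·11.832²·sin(360°/32) = 437.00 mm²); Taking the first minus the rest: starting from the 25×25.5 cube (637.50 mm²), the r=9 cylinder at (15, 7.5) partially overlaps it — only the 243.01 mm² overlap (of its 252.84 mm²) is removed, clipping the outline; the r=12 sphere at (4, 8.5) partially overlaps it — only the 162.73 mm² overlap (of its 437.00 mm²) is removed, clipping the outline — area = 231.76 mm². At z = 2.75: the cube (footprint 25×25.5) is included at this height (area 637.50 mm²); the r=9 cylinder at (15, 7.5) gives a regular 32-gon of circumradius 9 (constant along its height) (area = (32/2)·9.000²·sin(360°/32) = 252.84 mm²); the r=12 sphere at (4, 8.5) slices to a regular 32-gon of circumradius 11.222 (√(r²−h²) with h=4.25 from center) (area = (32/2)·11.222²·sin(360°/32) = 393.11 mm²); Taking the first minus the rest: starting from the 25×25.5 cube (637.50 mm²), the r=9 cylinder at (15, 7.5) partially overlaps it — only the 243.01 mm² overlap (of its 252.84 mm²) is removed, clipping the outline; the r=12 sphere at (4, 8.5) partially overlaps it — only the 154.34 mm² overlap (of its 393.11 mm²) is removed, clipping the outline — area = 240.14 mm². Checking containment: at z = 2.75 the cross-section extends beyond the z = 0.5 cross-section by about 8.38 mm².

part overhangs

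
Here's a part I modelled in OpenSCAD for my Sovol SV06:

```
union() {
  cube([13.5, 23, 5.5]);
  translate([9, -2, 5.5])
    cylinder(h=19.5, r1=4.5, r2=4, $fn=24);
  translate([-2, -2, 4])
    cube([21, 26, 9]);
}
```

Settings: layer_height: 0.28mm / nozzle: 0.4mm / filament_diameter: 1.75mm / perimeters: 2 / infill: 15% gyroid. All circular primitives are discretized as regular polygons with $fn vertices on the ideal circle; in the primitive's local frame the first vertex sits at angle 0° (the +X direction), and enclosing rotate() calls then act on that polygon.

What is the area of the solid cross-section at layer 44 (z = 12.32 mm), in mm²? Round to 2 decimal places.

575.05 mm²

At z = 12.32 mm: the cube is not intersected at this z (z outside [0, 5.5]); the cone at (9, -2): at t=0.350 of its height the radius interpolates to r₁+(r₂−r₁)t = 4.325, giving a regular 24-gon of that circumradius (area = (24/2)·4.325²·sin(360°/24) = 58.10 mm²); the cube at (-2, -2) (footprint 21×26) is included at this height (area 546.00 mm²); Merging all regions: the regions partially overlap — summed areas 604.10 mm² minus the doubly-counted overlap 29.05 mm² gives 575.05 mm² — area = 575.05 mm². Overall, the cross-section is a single solid region. Net area = 575.05 mm².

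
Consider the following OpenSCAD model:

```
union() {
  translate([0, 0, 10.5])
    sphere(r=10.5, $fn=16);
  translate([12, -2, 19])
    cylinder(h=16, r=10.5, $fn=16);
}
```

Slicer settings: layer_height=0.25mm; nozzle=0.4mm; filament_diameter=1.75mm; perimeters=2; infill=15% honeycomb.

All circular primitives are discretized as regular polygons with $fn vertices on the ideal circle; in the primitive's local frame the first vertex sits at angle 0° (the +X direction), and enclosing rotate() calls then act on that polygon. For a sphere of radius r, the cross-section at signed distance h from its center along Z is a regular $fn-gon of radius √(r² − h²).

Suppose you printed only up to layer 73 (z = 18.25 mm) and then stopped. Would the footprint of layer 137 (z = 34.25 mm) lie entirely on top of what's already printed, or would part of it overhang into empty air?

Compare the two slices. At z = 18.25: the r=10.5 sphere slices to a regular 16-gon of circumradius 7.084 (√(r²−h²) with h=7.75 from center) (area = (16/2)·7.084²·sin(360°/16) = 153.65 mm²); the cylinder at (12, -2) is not intersected at this z (z outside [19, 35]); Combining (union): only the r=10.5 sphere is present, so the union is just that shape — area = 153.65 mm². At z = 34.25: the sphere does not reach this height (|z−center|=23.750 > r=10.5); the r=10.5 cylinder at (12, -2) contributes a regular 16-gon of circumradius 10.5 (area = (16/2)·10.500²·sin(360°/16) = 337.53 mm²); Merging all regions: only the r=10.5 cylinder at (12, -2) is present, so the union is just that shape — area = 337.53 mm². Checking containment: at z = 34.25 the cross-section extends beyond the z = 18.25 cross-section by about 294.41 mm².

part overhangs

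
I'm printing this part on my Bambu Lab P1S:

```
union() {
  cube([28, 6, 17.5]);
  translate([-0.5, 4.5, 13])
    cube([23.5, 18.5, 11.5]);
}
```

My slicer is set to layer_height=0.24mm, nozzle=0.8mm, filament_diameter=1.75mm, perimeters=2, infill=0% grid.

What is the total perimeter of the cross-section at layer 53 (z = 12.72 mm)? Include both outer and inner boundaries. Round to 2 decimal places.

At z = 12.72 mm: the cube (footprint 28×6) is included at this height (perimeter 68.00 mm); the cube at (-0.5, 4.5) is absent (z outside [13, 24.5]); Taking the union: only the 28×6 cube is present, so the union is just that shape — boundary = 68.00 mm. Overall, the cross-section is a single solid region. Total boundary length (outer) = 68.00 mm.

68.00 mm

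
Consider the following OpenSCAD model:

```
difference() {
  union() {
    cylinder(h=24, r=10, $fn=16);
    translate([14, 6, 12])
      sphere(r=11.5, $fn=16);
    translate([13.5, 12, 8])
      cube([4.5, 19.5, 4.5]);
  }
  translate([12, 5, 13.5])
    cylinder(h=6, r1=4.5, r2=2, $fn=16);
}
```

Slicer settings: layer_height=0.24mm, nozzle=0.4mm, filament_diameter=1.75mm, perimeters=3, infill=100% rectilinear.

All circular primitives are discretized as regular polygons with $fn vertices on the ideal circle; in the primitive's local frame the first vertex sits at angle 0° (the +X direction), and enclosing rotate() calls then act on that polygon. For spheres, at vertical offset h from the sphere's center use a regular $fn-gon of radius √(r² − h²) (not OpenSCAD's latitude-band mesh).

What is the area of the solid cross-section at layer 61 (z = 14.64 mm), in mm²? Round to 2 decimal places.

At z = 14.64 mm: the cylinder: section is a regular 16-gon, circumradius r=10 (area = (16/2)·10.000²·sin(360°/16) = 306.15 mm²); the r=11.5 sphere at (14, 6) slices to a regular 16-gon of circumradius 11.193 (√(r²−h²) with h=2.64 from center) (area = (16/2)·11.193²·sin(360°/16) = 383.54 mm²); the cube at (13.5, 12) does not reach this height (z outside [8, 12.5]); Merging all regions: the regions partially overlap — summed areas 689.69 mm² minus the doubly-counted overlap 55.88 mm² gives 633.81 mm² — area = 633.81 mm²; the cone at (12, 5): at t=0.190 of its height the radius interpolates to r₁+(r₂−r₁)t = 4.025, giving a regular 16-gon of that circumradius (area = (16/2)·4.025²·sin(360°/16) = 49.60 mm²); After the difference (first − rest): starting from that combined region (633.81 mm²), the cone at (12, 5) lies wholly inside it (removes its full 49.60 mm² and its 25.13 mm outline becomes a hole wall) — area = 584.22 mm². Overall, the cross-section is one region with 1 hole. Net area = 584.22 mm².

584.22 mm²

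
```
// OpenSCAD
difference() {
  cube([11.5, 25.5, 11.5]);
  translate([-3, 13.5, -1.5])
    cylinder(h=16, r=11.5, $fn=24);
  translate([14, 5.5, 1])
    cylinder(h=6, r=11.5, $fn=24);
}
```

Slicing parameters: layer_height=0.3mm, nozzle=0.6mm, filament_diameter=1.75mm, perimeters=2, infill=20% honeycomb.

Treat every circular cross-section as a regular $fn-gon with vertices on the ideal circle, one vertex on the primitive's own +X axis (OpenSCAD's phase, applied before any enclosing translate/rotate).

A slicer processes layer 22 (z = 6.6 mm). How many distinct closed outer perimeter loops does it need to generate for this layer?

2

At z = 6.6 mm: the 11.5×25.5 cube contributes its full rectangle; the cylinder at (-3, 13.5): section is a regular 24-gon, circumradius r=11.5; the r=11.5 cylinder at (14, 5.5) gives a regular 24-gon of circumradius 11.5 (constant along its height); Subtracting the remaining from the first: starting from the 11.5×25.5 cube, the r=11.5 cylinder at (-3, 13.5) partially overlaps it — only the 137.56 mm² overlap (of its 410.75 mm²) is removed, clipping the outline; the r=11.5 cylinder at (14, 5.5) partially overlaps it — only the 84.83 mm² overlap (of its 410.75 mm²) is removed, clipping the outline — 2 connected regions. The result has 2 disconnected regions.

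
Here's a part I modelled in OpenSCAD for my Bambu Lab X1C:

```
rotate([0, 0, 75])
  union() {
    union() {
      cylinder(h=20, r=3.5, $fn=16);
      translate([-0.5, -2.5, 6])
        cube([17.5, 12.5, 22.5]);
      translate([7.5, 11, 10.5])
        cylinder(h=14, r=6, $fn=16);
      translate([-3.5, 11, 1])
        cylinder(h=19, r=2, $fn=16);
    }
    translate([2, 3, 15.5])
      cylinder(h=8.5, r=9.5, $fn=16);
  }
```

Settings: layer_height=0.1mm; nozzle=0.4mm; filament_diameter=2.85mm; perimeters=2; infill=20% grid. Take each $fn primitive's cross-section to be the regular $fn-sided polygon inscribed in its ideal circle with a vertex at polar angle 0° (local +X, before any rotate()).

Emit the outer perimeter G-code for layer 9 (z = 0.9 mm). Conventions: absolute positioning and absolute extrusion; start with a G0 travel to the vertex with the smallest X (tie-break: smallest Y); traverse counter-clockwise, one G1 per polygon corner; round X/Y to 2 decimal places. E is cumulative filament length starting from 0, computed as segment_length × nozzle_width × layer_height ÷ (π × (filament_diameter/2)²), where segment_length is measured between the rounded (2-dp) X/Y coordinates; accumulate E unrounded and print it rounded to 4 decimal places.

G0 X-3.47 Y-0.46 Z0.90
G1 X-3.03 Y-1.75 E0.0085
G1 X-2.13 Y-2.78 E0.0171
G1 X-0.91 Y-3.38 E0.0256
G1 X0.46 Y-3.47 E0.0343
G1 X1.75 Y-3.03 E0.0428
G1 X2.78 Y-2.13 E0.0514
G1 X3.38 Y-0.91 E0.0599
G1 X3.47 Y0.46 E0.0685
G1 X3.03 Y1.75 E0.0771
G1 X2.13 Y2.78 E0.0856
G1 X0.91 Y3.38 E0.0942
G1 X-0.46 Y3.47 E0.1028
G1 X-1.75 Y3.03 E0.1113
G1 X-2.78 Y2.13 E0.1199
G1 X-3.38 Y0.91 E0.1284
G1 X-3.47 Y-0.46 E0.1370

At z = 0.9 mm: the r=3.5 cylinder gives a regular 16-gon of circumradius 3.5 (constant along its height); the cube at (-0.5, -2.5) is not intersected at this z (z outside [6, 28.5]); the cylinder at (7.5, 11) is absent (z outside [10.5, 24.5]); the cylinder at (-3.5, 11) does not reach this height (z outside [1, 20]); Taking the union: only the r=3.5 cylinder is present, so the union is just that shape — 1 connected region; the cylinder at (2, 3) does not reach this height (z outside [15.5, 24]); Taking the union: only that combined region is present, so the union is just that shape — 1 connected region; (rotated 75° about Z; rotation is an isometry so areas/perimeters/island counts are preserved). The outline is a single polygon with 16 vertices. Extrusion per mm of travel: 0.4 × 0.1 / (π × 1.425²) = 0.006270. Accumulating E over each segment gives final E = 0.1370.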